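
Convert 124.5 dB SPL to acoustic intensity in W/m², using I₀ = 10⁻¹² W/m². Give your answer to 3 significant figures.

2.82 W/m²

I = I₀·10^(L/10) = 10⁻¹² × 10^(124.5/10) = 10^(0.450).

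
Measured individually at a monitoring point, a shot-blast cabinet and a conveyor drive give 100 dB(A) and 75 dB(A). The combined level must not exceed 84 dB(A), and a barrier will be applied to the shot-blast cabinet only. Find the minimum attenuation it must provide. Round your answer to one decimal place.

16.6 dB

Fixed contribution from the other source: Σ 10^(L/10) = 10^(75/10) = 3.162e+07 (75.00 dB(A)).
The limit corresponds to 10^(84/10) = 2.512e+08; subtracting the fixed part leaves 2.196e+08 for the shot-blast cabinet, i.e. 83.42 dB(A).
So the shot-blast cabinet must be reduced from 100 to 83.42 dB(A): IL = 16.58 dB.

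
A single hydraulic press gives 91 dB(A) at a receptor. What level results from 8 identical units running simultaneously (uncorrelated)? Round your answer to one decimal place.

100.0 dB(A)

N identical incoherent sources raise the level by 10·log₁₀ N.
L_total = 91 + 10·log₁₀(8) = 91 + 9.031 = 100.03 dB(A).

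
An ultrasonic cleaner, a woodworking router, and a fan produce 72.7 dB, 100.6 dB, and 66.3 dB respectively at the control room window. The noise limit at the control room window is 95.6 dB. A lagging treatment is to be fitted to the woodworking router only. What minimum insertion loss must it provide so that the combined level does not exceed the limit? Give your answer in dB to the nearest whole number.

Fixed contribution from the other sources: Σ 10^(L/10) = 10^(72.7/10) + 10^(66.3/10) = 2.289e+07 (73.60 dB).
The limit corresponds to 10^(95.6/10) = 3.631e+09; subtracting the fixed part leaves 3.608e+09 for the woodworking router, i.e. 95.57 dB.
So the woodworking router must be reduced from 100.6 to 95.57 dB: IL = 5.03 dB.

5 dB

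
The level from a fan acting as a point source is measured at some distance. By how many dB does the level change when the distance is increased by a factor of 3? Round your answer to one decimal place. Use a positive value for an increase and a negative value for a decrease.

With spherical spreading the level changes by −20·log₁₀(r₂/r₁).
ΔL = −20·log₁₀(3) = -9.54 dB.

-9.5 dB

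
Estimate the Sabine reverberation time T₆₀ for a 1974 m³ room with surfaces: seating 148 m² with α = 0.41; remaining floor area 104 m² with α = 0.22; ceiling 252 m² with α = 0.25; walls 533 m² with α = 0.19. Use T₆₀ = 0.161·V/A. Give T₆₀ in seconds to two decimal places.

Summing Sᵢαᵢ: 148·0.41 + 104·0.22 + 252·0.25 + 533·0.19 = 247.83 m².
T₆₀ = 0.161 × 1974 / 247.83 = 1.282 s.

1.28 s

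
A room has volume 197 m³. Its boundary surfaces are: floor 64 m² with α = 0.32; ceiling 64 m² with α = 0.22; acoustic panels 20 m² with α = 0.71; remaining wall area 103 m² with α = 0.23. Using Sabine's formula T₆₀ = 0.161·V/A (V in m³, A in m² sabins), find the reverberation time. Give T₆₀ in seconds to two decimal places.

Total absorption A = 64·0.32 + 64·0.22 + 20·0.71 + 103·0.23 = 72.45 m² sabins.
T₆₀ = 0.161·V/A = 0.161·197/72.45 = 0.438 s.

0.44 s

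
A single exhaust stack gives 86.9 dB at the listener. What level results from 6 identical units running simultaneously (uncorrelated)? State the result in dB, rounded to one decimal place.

N identical incoherent sources raise the level by 10·log₁₀ N.
L_total = 86.9 + 10·log₁₀(6) = 86.9 + 7.782 = 94.68 dB.

94.7 dB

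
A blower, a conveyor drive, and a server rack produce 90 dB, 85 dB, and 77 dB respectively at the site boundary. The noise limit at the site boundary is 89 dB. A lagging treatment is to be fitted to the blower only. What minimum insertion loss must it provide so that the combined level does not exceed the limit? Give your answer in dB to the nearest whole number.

Fixed contribution from the other sources: Σ 10^(L/10) = 10^(85/10) + 10^(77/10) = 3.663e+08 (85.64 dB).
To meet 89 dB overall, the treated blower may contribute at most 10^(89/10) − 3.663e+08 = 4.280e+08, i.e. 86.31 dB.
Required insertion loss = 90 − 86.31 = 3.69 dB.

4 dB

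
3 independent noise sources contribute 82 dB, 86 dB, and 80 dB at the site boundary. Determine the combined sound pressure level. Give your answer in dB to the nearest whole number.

Incoherent sources combine by intensity addition: L_total = 10·log₁₀(Σ 10^(L_i/10)).
Σ 10^(L/10) = 10^(82/10) + 10^(86/10) + 10^(80/10) = 6.566e+08.
L_total = 10·log₁₀(6.566e+08) = 88.17 dB.

88 dB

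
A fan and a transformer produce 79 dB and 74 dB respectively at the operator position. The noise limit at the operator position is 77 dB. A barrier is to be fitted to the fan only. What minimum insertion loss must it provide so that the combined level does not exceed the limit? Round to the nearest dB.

5 dB

The untreated sources together contribute 10^(74/10) = 2.512e+07, i.e. 74.00 dB.
The limit corresponds to 10^(77/10) = 5.012e+07; subtracting the fixed part leaves 2.500e+07 for the fan, i.e. 73.98 dB.
So the fan must be reduced from 79 to 73.98 dB: IL = 5.02 dB.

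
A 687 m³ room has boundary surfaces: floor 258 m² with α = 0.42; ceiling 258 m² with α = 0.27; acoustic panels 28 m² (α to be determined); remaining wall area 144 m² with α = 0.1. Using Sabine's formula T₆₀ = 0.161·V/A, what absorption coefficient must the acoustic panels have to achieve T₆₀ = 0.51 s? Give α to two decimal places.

0.87

A = 0.161·V/T₆₀ = 0.161·687/0.51 = 216.88 m² sabins.
Absorption from the other surfaces = 258·0.42 + 258·0.27 + 144·0.1 = 192.42 m², so the acoustic panels must supply 24.46 m² over 28 m².
α = 24.46/28 = 0.873.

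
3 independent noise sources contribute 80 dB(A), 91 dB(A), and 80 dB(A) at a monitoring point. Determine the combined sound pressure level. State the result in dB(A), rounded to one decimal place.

Incoherent sources combine by intensity addition: L_total = 10·log₁₀(Σ 10^(L_i/10)).
Σ 10^(L/10) = 10^(80/10) + 10^(91/10) + 10^(80/10) = 1.459e+09.
L_total = 10·log₁₀(1.459e+09) = 91.64 dB(A).

91.6 dB(A)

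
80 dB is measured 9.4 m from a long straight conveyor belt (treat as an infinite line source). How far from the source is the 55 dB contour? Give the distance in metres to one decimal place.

2972.5 m

Line-source spreading drops the level by 10·log₁₀(r₂/r₁); inverting, r₂/r₁ = 10^(ΔL/10).
r₂ = 9.4·10^((80−55)/10) = 9.4·10^(25.0/10) = 2972.54 m.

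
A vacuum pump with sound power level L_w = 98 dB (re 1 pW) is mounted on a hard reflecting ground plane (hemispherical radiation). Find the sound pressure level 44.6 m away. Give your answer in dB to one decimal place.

57.0 dB

L_p = L_w − 10·log₁₀(2π·r²) with r = 44.6 m.
2π·r² = 1.25e+04 m², 10·log₁₀ of that is 40.968 dB.
L_p = 98 − 40.968 = 57.03 dB.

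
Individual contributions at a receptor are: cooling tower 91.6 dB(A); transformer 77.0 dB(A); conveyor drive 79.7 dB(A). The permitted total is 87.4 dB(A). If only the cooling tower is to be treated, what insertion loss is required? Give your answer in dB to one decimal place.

5.5 dB

Fixed contribution from the other sources: Σ 10^(L/10) = 10^(77.0/10) + 10^(79.7/10) = 1.434e+08 (81.57 dB(A)).
The limit corresponds to 10^(87.4/10) = 5.495e+08; subtracting the fixed part leaves 4.061e+08 for the cooling tower, i.e. 86.09 dB(A).
Required insertion loss = 91.6 − 86.09 = 5.51 dB.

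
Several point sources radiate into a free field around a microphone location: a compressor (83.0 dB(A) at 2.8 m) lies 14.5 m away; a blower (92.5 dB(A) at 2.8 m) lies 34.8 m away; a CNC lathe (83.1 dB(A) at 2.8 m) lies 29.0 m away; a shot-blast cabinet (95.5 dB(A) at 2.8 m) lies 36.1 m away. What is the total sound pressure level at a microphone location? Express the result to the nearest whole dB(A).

First find each source's level at the receiver (point-source: −20·log₁₀(r/r_ref)), then combine on an intensity basis.
compressor: 83.0 − 20·log₁₀(14.5/2.8) = 83.0 − 14.28 = 68.72 dB(A).
blower: 92.5 − 20·log₁₀(34.8/2.8) = 92.5 − 21.89 = 70.61 dB(A).
CNC lathe: 83.1 − 20·log₁₀(29.0/2.8) = 83.1 − 20.30 = 62.80 dB(A).
shot-blast cabinet: 95.5 − 20·log₁₀(36.1/2.8) = 95.5 − 22.21 = 73.29 dB(A).
Σ 10^(L/10) = 4.220e+07 → L_total = 10·log₁₀(4.220e+07) = 76.25 dB(A).

76 dB(A)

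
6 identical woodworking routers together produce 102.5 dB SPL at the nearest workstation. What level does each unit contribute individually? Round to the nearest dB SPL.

95 dB SPL

For N identical incoherent sources L_total = L₁ + 10·log₁₀ N, so L₁ = 102.5 − 10·log₁₀(6) = 102.5 − 7.782.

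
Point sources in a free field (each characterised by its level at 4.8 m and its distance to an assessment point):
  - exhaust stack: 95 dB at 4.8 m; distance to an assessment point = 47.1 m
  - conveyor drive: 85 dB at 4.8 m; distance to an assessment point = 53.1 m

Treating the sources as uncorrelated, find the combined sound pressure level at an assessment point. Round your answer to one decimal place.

75.5 dB

Propagate each source to the receiver with L = L_ref − 20·log₁₀(r/r_ref), then add intensities.
exhaust stack: 95 − 20·log₁₀(47.1/4.8) = 95 − 19.84 = 75.16 dB.
conveyor drive: 85 − 20·log₁₀(53.1/4.8) = 85 − 20.88 = 64.12 dB.
Σ 10^(L/10) = 3.543e+07 → L_total = 10·log₁₀(3.543e+07) = 75.49 dB.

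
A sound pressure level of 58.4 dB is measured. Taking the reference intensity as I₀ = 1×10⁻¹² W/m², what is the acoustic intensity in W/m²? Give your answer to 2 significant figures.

6.9e-07 W/m²

I = I₀·10^(L/10) = 10⁻¹² × 10^(58.4/10) = 10^(-6.160).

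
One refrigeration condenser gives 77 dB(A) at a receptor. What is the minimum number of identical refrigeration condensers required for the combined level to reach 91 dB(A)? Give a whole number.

Need L₁ + 10·log₁₀ N ≥ 91, i.e. log₁₀ N ≥ 1.40.
N ≥ 10^(14.0/10) = 25.119, so N = 26.

26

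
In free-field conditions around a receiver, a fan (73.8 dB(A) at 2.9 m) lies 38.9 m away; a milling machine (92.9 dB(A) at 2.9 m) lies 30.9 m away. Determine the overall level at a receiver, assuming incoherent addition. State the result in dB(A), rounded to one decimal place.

72.4 dB(A)

Apply inverse-square spreading to bring every level to the receiver, then sum 10^(L/10).
fan: 73.8 − 20·log₁₀(38.9/2.9) = 73.8 − 22.55 = 51.25 dB(A).
milling machine: 92.9 − 20·log₁₀(30.9/2.9) = 92.9 − 20.55 = 72.35 dB(A).
Σ 10^(L/10) = 1.731e+07 → L_total = 10·log₁₀(1.731e+07) = 72.38 dB(A).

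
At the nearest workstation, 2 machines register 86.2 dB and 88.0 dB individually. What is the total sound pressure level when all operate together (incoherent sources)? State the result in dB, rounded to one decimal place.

90.2 dB

Incoherent sources combine by intensity addition: L_total = 10·log₁₀(Σ 10^(L_i/10)).
Σ 10^(L/10) = 10^(86.2/10) + 10^(88.0/10) = 1.048e+09.
L_total = 10·log₁₀(1.048e+09) = 90.20 dB.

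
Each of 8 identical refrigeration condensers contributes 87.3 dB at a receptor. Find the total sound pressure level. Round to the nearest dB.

96 dB

With 8 equal, uncorrelated contributions the intensity is 8× that of one unit, giving a rise of 10·log₁₀ 8.
L_total = 87.3 + 10·log₁₀(8) = 87.3 + 9.031 = 96.33 dB.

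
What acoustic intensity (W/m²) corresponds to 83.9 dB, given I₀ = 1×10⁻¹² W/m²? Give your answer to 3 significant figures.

0.000245 W/m²

I/I₀ = 10^(83.9/10) = 2.455e+08, so I = 2.455e+08 × 10⁻¹² W/m².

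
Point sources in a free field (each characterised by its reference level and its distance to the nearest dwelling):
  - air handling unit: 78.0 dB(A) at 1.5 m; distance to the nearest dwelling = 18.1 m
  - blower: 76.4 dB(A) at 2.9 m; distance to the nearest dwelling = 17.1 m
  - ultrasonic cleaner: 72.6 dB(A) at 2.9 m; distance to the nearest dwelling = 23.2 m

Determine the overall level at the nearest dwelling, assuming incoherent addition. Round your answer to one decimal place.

63.0 dB(A)

First find each source's level at the receiver (point-source: −20·log₁₀(r/r_ref)), then combine on an intensity basis.
air handling unit: 78.0 − 20·log₁₀(18.1/1.5) = 78.0 − 21.63 = 56.37 dB(A).
blower: 76.4 − 20·log₁₀(17.1/2.9) = 76.4 − 15.41 = 60.99 dB(A).
ultrasonic cleaner: 72.6 − 20·log₁₀(23.2/2.9) = 72.6 − 18.06 = 54.54 dB(A).
Σ 10^(L/10) = 1.973e+06 → L_total = 10·log₁₀(1.973e+06) = 62.95 dB(A).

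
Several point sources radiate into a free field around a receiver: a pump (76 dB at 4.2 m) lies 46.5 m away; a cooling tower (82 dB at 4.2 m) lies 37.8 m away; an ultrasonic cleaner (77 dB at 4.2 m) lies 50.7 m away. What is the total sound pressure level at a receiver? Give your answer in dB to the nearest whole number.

64 dB

First find each source's level at the receiver (point-source: −20·log₁₀(r/r_ref)), then combine on an intensity basis.
pump: 76 − 20·log₁₀(46.5/4.2) = 76 − 20.88 = 55.12 dB.
cooling tower: 82 − 20·log₁₀(37.8/4.2) = 82 − 19.08 = 62.92 dB.
ultrasonic cleaner: 77 − 20·log₁₀(50.7/4.2) = 77 − 21.64 = 55.36 dB.
Σ 10^(L/10) = 2.625e+06 → L_total = 10·log₁₀(2.625e+06) = 64.19 dB.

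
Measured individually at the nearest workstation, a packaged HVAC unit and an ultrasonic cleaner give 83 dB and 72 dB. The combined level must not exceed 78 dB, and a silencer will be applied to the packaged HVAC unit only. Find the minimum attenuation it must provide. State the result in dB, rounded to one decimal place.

6.3 dB

The untreated sources together contribute 10^(72/10) = 1.585e+07, i.e. 72.00 dB.
The limit corresponds to 10^(78/10) = 6.310e+07; subtracting the fixed part leaves 4.725e+07 for the packaged HVAC unit, i.e. 76.74 dB.
So the packaged HVAC unit must be reduced from 83 to 76.74 dB: IL = 6.26 dB.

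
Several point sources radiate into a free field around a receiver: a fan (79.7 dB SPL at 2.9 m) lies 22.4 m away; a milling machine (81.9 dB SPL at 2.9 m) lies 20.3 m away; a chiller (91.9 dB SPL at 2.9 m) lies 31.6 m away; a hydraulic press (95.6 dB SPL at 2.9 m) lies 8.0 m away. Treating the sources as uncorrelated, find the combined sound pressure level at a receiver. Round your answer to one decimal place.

Apply inverse-square spreading to bring every level to the receiver, then sum 10^(L/10).
fan: 79.7 − 20·log₁₀(22.4/2.9) = 79.7 − 17.76 = 61.94 dB SPL.
milling machine: 81.9 − 20·log₁₀(20.3/2.9) = 81.9 − 16.90 = 65.00 dB SPL.
chiller: 91.9 − 20·log₁₀(31.6/2.9) = 91.9 − 20.75 = 71.15 dB SPL.
hydraulic press: 95.6 − 20·log₁₀(8.0/2.9) = 95.6 − 8.81 = 86.79 dB SPL.
Σ 10^(L/10) = 4.949e+08 → L_total = 10·log₁₀(4.949e+08) = 86.94 dB SPL.

86.9 dB SPL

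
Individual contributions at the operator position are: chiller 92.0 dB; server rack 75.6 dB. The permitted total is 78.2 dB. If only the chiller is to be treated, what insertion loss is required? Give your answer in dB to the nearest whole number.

Fixed contribution from the other source: Σ 10^(L/10) = 10^(75.6/10) = 3.631e+07 (75.60 dB).
To meet 78.2 dB overall, the treated chiller may contribute at most 10^(78.2/10) − 3.631e+07 = 2.976e+07, i.e. 74.74 dB.
So the chiller must be reduced from 92.0 to 74.74 dB: IL = 17.26 dB.

17 dB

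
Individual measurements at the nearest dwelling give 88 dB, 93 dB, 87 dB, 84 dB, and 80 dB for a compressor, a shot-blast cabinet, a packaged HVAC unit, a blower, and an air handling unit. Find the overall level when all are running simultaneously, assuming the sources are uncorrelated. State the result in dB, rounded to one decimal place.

95.4 dB

For uncorrelated sources the intensities add, so convert each level to linear form, sum, and take 10·log₁₀ of the total.
Σ 10^(L/10) = 10^(88/10) + 10^(93/10) + 10^(87/10) + 10^(84/10) + 10^(80/10) = 3.479e+09.
L_total = 10·log₁₀(3.479e+09) = 95.41 dB.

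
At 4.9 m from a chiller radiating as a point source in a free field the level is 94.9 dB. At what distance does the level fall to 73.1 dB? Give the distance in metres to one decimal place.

60.3 m

The 21.8 dB drop corresponds to a distance ratio of 10^(21.8/20) for a point source.
r₂ = 4.9·10^((94.9−73.1)/20) = 4.9·10^(21.8/20) = 60.28 m.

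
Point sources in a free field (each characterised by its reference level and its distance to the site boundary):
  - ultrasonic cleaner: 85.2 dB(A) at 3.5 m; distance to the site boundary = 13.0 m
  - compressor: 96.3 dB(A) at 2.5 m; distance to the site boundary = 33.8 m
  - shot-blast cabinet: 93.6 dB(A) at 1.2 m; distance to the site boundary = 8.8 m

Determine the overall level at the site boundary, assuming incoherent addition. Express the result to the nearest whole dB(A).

80 dB(A)

First find each source's level at the receiver (point-source: −20·log₁₀(r/r_ref)), then combine on an intensity basis.
ultrasonic cleaner: 85.2 − 20·log₁₀(13.0/3.5) = 85.2 − 11.40 = 73.80 dB(A).
compressor: 96.3 − 20·log₁₀(33.8/2.5) = 96.3 − 22.62 = 73.68 dB(A).
shot-blast cabinet: 93.6 − 20·log₁₀(8.8/1.2) = 93.6 − 17.31 = 76.29 dB(A).
Σ 10^(L/10) = 8.994e+07 → L_total = 10·log₁₀(8.994e+07) = 79.54 dB(A).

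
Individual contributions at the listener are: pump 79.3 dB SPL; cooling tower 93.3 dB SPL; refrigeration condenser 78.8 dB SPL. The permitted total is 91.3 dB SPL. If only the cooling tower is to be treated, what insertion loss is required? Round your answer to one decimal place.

The untreated sources together contribute 10^(79.3/10) + 10^(78.8/10) = 1.610e+08, i.e. 82.07 dB SPL.
The limit corresponds to 10^(91.3/10) = 1.349e+09; subtracting the fixed part leaves 1.188e+09 for the cooling tower, i.e. 90.75 dB SPL.
So the cooling tower must be reduced from 93.3 to 90.75 dB SPL: IL = 2.55 dB.

2.6 dB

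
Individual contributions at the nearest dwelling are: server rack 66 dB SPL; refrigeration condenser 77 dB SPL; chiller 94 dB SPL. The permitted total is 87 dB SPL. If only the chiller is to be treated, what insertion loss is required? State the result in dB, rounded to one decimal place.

Everything except the chiller sums to 10^(66/10) + 10^(77/10) = 5.410e+07 in linear terms, 77.33 dB SPL.
The limit corresponds to 10^(87/10) = 5.012e+08; subtracting the fixed part leaves 4.471e+08 for the chiller, i.e. 86.50 dB SPL.
So the chiller must be reduced from 94 to 86.50 dB SPL: IL = 7.50 dB.

7.5 dB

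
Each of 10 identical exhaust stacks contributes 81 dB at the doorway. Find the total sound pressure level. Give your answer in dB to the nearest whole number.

91 dB

L_total = L₁ + 10·log₁₀ N for N identical incoherent sources.
L_total = 81 + 10·log₁₀(10) = 81 + 10.000 = 91.00 dB.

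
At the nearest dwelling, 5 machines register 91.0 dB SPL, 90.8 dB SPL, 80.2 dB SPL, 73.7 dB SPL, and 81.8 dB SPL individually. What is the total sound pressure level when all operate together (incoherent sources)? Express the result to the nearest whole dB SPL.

94 dB SPL

Incoherent sources combine by intensity addition: L_total = 10·log₁₀(Σ 10^(L_i/10)).
Σ 10^(L/10) = 10^(91.0/10) + 10^(90.8/10) + 10^(80.2/10) + 10^(73.7/10) + 10^(81.8/10) = 2.741e+09.
L_total = 10·log₁₀(2.741e+09) = 94.38 dB SPL.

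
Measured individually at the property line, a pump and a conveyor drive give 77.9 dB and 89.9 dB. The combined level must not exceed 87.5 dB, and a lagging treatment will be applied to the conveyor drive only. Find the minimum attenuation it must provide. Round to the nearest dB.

3 dB

Fixed contribution from the other source: Σ 10^(L/10) = 10^(77.9/10) = 6.166e+07 (77.90 dB).
To meet 87.5 dB overall, the treated conveyor drive may contribute at most 10^(87.5/10) − 6.166e+07 = 5.007e+08, i.e. 87.00 dB.
Required insertion loss = 89.9 − 87.00 = 2.90 dB.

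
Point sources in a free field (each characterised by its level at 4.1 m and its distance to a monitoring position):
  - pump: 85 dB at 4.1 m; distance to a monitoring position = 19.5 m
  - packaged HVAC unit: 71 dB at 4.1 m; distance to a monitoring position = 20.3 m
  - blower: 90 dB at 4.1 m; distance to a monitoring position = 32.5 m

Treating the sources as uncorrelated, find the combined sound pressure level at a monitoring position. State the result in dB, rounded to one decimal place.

Propagate each source to the receiver with L = L_ref − 20·log₁₀(r/r_ref), then add intensities.
pump: 85 − 20·log₁₀(19.5/4.1) = 85 − 13.55 = 71.45 dB.
packaged HVAC unit: 71 − 20·log₁₀(20.3/4.1) = 71 − 13.89 = 57.11 dB.
blower: 90 − 20·log₁₀(32.5/4.1) = 90 − 17.98 = 72.02 dB.
Σ 10^(L/10) = 3.041e+07 → L_total = 10·log₁₀(3.041e+07) = 74.83 dB.

74.8 dB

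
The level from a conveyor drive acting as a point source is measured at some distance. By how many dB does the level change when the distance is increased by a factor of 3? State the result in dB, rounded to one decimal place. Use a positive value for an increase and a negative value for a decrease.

With spherical spreading the level changes by −20·log₁₀(r₂/r₁).
ΔL = −20·log₁₀(3) = -9.54 dB.

-9.5 dB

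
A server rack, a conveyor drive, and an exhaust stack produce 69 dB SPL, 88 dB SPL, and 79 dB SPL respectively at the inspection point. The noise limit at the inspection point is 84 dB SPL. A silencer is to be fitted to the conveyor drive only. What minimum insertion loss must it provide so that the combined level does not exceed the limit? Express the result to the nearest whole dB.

6 dB

Fixed contribution from the other sources: Σ 10^(L/10) = 10^(69/10) + 10^(79/10) = 8.738e+07 (79.41 dB SPL).
To meet 84 dB SPL overall, the treated conveyor drive may contribute at most 10^(84/10) − 8.738e+07 = 1.638e+08, i.e. 82.14 dB SPL.
Required insertion loss = 88 − 82.14 = 5.86 dB.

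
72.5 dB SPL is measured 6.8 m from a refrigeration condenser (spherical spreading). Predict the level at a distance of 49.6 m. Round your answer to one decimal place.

Spherical spreading from a point source gives a 20·log₁₀(r₂/r₁) drop.
L₂ = 72.5 − 20·log₁₀(49.6/6.8) = 72.5 − 17.259 = 55.24 dB SPL.

55.2 dB SPL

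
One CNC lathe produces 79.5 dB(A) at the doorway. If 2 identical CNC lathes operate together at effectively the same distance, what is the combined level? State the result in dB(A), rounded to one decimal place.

82.5 dB(A)

N identical incoherent sources raise the level by 10·log₁₀ N.
L_total = 79.5 + 10·log₁₀(2) = 79.5 + 3.010 = 82.51 dB(A).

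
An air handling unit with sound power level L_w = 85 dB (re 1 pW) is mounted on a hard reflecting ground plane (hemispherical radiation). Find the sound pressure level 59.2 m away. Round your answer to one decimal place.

Free-field hemispherical radiation: L_p = L_w − 10·log₁₀(2π·r²), r = 59.2 m.
2π·r² = 2.202e+04 m², 10·log₁₀ of that is 43.428 dB.
L_p = 85 − 43.428 = 41.57 dB.

41.6 dB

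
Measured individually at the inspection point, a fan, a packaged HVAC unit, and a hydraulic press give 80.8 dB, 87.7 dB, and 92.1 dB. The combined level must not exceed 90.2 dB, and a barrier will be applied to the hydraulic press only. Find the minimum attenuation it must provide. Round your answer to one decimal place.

6.8 dB

The untreated sources together contribute 10^(80.8/10) + 10^(87.7/10) = 7.091e+08, i.e. 88.51 dB.
To meet 90.2 dB overall, the treated hydraulic press may contribute at most 10^(90.2/10) − 7.091e+08 = 3.381e+08, i.e. 85.29 dB.
So the hydraulic press must be reduced from 92.1 to 85.29 dB: IL = 6.81 dB.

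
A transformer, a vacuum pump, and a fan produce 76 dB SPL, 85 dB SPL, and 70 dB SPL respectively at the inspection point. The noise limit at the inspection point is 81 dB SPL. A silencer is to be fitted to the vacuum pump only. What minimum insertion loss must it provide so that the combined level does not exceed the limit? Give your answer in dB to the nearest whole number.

Fixed contribution from the other sources: Σ 10^(L/10) = 10^(76/10) + 10^(70/10) = 4.981e+07 (76.97 dB SPL).
The limit corresponds to 10^(81/10) = 1.259e+08; subtracting the fixed part leaves 7.608e+07 for the vacuum pump, i.e. 78.81 dB SPL.
Required insertion loss = 85 − 78.81 = 6.19 dB.

6 dB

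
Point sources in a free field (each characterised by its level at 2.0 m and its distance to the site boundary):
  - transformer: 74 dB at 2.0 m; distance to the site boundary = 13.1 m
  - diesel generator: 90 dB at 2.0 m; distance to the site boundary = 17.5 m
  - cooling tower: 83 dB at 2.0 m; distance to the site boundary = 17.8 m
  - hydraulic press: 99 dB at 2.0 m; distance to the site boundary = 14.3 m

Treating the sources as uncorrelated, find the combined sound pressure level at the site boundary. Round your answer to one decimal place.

Apply inverse-square spreading to bring every level to the receiver, then sum 10^(L/10).
transformer: 74 − 20·log₁₀(13.1/2.0) = 74 − 16.32 = 57.68 dB.
diesel generator: 90 − 20·log₁₀(17.5/2.0) = 90 − 18.84 = 71.16 dB.
cooling tower: 83 − 20·log₁₀(17.8/2.0) = 83 − 18.99 = 64.01 dB.
hydraulic press: 99 − 20·log₁₀(14.3/2.0) = 99 − 17.09 = 81.91 dB.
Σ 10^(L/10) = 1.715e+08 → L_total = 10·log₁₀(1.715e+08) = 82.34 dB.

82.3 dB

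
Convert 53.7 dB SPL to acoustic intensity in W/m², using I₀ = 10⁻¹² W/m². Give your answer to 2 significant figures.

2.3e-07 W/m²

L = 10·log₁₀(I/I₀) ⇒ I = I₀·10^(L/10) = 10⁻¹² × 10^5.37.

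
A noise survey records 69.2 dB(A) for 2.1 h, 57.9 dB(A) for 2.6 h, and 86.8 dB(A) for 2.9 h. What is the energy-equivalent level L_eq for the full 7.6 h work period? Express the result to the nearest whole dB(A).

Weight each interval's intensity by its duration and average over T = 7.6 h:
Σ tᵢ·10^(Lᵢ/10) = 2.1·10^(69.2/10) + 2.6·10^(57.9/10) + 2.9·10^(86.8/10) = 1.407e+09.
L_eq = 10·log₁₀(1.407e+09/7.6) = 82.68 dB(A).

83 dB(A)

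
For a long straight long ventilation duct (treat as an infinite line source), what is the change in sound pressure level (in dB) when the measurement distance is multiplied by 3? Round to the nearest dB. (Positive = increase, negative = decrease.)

With cylindrical spreading the level changes by −10·log₁₀(r₂/r₁).
ΔL = −10·log₁₀(3) = -4.77 dB.

-5 dB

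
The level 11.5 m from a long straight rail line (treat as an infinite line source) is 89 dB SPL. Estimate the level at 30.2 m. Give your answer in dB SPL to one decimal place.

84.8 dB SPL

Line-source attenuation: ΔL = 10·log₁₀(r₂/r₁) = 10·log₁₀(30.2/11.5) = 4.193 dB.
L₂ = 89 − 10·log₁₀(30.2/11.5) = 89 − 4.193 = 84.81 dB SPL.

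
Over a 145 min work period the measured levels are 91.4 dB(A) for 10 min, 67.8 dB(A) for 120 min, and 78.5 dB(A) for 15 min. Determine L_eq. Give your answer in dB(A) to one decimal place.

Weight each interval's intensity by its duration and average over T = 145 min:
Σ tᵢ·10^(Lᵢ/10) = 10·10^(91.4/10) + 120·10^(67.8/10) + 15·10^(78.5/10) = 1.559e+10.
L_eq = 10·log₁₀(1.559e+10/145) = 80.31 dB(A).

80.3 dB(A)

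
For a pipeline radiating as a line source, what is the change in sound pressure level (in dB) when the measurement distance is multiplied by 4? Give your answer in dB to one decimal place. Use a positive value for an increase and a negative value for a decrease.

Line-source spreading: ΔL = −10·log₁₀(r₂/r₁).
ΔL = −10·log₁₀(4) = -6.02 dB.

-6.0 dB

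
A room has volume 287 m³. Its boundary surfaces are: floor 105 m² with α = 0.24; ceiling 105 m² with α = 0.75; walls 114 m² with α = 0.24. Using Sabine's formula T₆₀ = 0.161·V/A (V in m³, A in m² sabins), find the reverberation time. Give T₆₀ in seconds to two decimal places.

0.35 s

Summing Sᵢαᵢ: 105·0.24 + 105·0.75 + 114·0.24 = 131.31 m².
T₆₀ = 0.161·V/A = 0.161·287/131.31 = 0.352 s.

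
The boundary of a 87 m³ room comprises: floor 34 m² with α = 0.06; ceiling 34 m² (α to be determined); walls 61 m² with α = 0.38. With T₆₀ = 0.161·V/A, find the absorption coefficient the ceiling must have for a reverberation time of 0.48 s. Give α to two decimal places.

Required total absorption A = 0.161·87/0.48 = 29.18 m².
Absorption from the other surfaces = 34·0.06 + 61·0.38 = 25.22 m², so the ceiling must supply 3.96 m² over 34 m².
α = 3.96/34 = 0.117.

0.12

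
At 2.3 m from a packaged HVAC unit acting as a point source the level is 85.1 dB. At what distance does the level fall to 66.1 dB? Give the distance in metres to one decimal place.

For a point source L₁ − L₂ = 20·log₁₀(r₂/r₁), so r₂ = r₁·10^((L₁−L₂)/20).
r₂ = 2.3·10^((85.1−66.1)/20) = 2.3·10^(19.0/20) = 20.50 m.

20.5 m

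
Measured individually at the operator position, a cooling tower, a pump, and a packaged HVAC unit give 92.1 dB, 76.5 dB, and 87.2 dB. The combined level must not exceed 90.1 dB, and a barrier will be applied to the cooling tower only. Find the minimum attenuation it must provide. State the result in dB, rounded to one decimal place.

Everything except the cooling tower sums to 10^(76.5/10) + 10^(87.2/10) = 5.695e+08 in linear terms, 87.55 dB.
The limit corresponds to 10^(90.1/10) = 1.023e+09; subtracting the fixed part leaves 4.538e+08 for the cooling tower, i.e. 86.57 dB.
So the cooling tower must be reduced from 92.1 to 86.57 dB: IL = 5.53 dB.

5.5 dB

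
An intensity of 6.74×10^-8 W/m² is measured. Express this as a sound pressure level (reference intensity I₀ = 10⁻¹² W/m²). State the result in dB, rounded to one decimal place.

Dividing by I₀ shifts the exponent by 12: I/I₀ = 6.74×10^4.
L = 10·(0.8287 + 4) = 48.29 dB.

48.3 dB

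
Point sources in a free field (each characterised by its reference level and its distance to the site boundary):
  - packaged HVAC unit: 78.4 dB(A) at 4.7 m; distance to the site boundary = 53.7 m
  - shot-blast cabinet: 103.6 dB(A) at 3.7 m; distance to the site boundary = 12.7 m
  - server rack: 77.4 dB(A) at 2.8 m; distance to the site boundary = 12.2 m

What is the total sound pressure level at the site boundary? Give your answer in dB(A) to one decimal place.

92.9 dB(A)

Propagate each source to the receiver with L = L_ref − 20·log₁₀(r/r_ref), then add intensities.
packaged HVAC unit: 78.4 − 20·log₁₀(53.7/4.7) = 78.4 − 21.16 = 57.24 dB(A).
shot-blast cabinet: 103.6 − 20·log₁₀(12.7/3.7) = 103.6 − 10.71 = 92.89 dB(A).
server rack: 77.4 − 20·log₁₀(12.2/2.8) = 77.4 − 12.78 = 64.62 dB(A).
Σ 10^(L/10) = 1.948e+09 → L_total = 10·log₁₀(1.948e+09) = 92.90 dB(A).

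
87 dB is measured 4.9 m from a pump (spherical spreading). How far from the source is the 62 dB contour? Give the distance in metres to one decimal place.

Point-source spreading drops the level by 20·log₁₀(r₂/r₁); inverting, r₂/r₁ = 10^(ΔL/20).
r₂ = 4.9·10^((87−62)/20) = 4.9·10^(25.0/20) = 87.14 m.

87.1 m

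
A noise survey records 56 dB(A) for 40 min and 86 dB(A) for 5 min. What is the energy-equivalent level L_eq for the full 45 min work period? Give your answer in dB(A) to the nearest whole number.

Weight each interval's intensity by its duration and average over T = 45 min:
Σ tᵢ·10^(Lᵢ/10) = 40·10^(56/10) + 5·10^(86/10) = 2.006e+09.
L_eq = 10·log₁₀(2.006e+09/45) = 76.49 dB(A).

76 dB(A)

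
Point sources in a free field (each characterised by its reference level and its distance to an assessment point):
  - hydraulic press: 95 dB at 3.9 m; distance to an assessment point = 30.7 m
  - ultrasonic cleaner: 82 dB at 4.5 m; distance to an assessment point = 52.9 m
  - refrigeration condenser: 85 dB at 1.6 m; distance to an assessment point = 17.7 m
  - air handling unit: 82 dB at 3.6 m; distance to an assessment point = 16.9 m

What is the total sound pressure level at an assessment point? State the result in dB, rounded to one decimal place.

77.9 dB

First find each source's level at the receiver (point-source: −20·log₁₀(r/r_ref)), then combine on an intensity basis.
hydraulic press: 95 − 20·log₁₀(30.7/3.9) = 95 − 17.92 = 77.08 dB.
ultrasonic cleaner: 82 − 20·log₁₀(52.9/4.5) = 82 − 21.40 = 60.60 dB.
refrigeration condenser: 85 − 20·log₁₀(17.7/1.6) = 85 − 20.88 = 64.12 dB.
air handling unit: 82 − 20·log₁₀(16.9/3.6) = 82 − 13.43 = 68.57 dB.
Σ 10^(L/10) = 6.196e+07 → L_total = 10·log₁₀(6.196e+07) = 77.92 dB.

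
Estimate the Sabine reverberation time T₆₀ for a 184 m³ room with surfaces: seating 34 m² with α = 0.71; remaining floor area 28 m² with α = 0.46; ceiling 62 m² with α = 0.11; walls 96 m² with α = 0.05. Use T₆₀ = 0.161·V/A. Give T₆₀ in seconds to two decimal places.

Total absorption A = 34·0.71 + 28·0.46 + 62·0.11 + 96·0.05 = 48.64 m² sabins.
T₆₀ = 0.161 × 184 / 48.64 = 0.609 s.

0.61 s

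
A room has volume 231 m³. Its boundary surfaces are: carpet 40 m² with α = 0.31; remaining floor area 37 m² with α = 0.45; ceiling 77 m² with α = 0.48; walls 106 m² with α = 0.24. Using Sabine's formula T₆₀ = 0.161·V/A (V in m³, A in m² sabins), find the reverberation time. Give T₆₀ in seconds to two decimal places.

0.41 s

A = Σ Sᵢαᵢ = 40·0.31 + 37·0.45 + 77·0.48 + 106·0.24 = 91.45 m².
T₆₀ = 0.161·V/A = 0.161·231/91.45 = 0.407 s.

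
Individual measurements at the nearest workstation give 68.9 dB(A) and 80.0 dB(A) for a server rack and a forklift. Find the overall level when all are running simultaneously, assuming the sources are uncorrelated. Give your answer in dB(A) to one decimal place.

Incoherent sources combine by intensity addition: L_total = 10·log₁₀(Σ 10^(L_i/10)).
Σ 10^(L/10) = 10^(68.9/10) + 10^(80.0/10) = 1.078e+08.
L_total = 10·log₁₀(1.078e+08) = 80.32 dB(A).

80.3 dB(A)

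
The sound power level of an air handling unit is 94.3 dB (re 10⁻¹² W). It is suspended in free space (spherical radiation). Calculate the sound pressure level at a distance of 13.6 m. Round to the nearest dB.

Free-field spherical radiation: L_p = L_w − 10·log₁₀(4π·r²), r = 13.6 m.
4π·r² = 2324 m², 10·log₁₀ of that is 33.663 dB.
L_p = 94.3 − 33.663 = 60.64 dB.

61 dB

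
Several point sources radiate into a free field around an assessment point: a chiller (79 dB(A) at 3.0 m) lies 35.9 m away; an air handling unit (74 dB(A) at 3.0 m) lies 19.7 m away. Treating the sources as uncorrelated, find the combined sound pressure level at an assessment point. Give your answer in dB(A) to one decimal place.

60.6 dB(A)

Apply inverse-square spreading to bring every level to the receiver, then sum 10^(L/10).
chiller: 79 − 20·log₁₀(35.9/3.0) = 79 − 21.56 = 57.44 dB(A).
air handling unit: 74 − 20·log₁₀(19.7/3.0) = 74 − 16.35 = 57.65 dB(A).
Σ 10^(L/10) = 1.137e+06 → L_total = 10·log₁₀(1.137e+06) = 60.56 dB(A).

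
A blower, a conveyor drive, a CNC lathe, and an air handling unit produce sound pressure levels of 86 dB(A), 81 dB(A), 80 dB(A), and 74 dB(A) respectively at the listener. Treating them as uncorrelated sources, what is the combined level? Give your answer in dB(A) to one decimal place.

88.1 dB(A)

Incoherent sources combine by intensity addition: L_total = 10·log₁₀(Σ 10^(L_i/10)).
Σ 10^(L/10) = 10^(86/10) + 10^(81/10) + 10^(80/10) + 10^(74/10) = 6.491e+08.
L_total = 10·log₁₀(6.491e+08) = 88.12 dB(A).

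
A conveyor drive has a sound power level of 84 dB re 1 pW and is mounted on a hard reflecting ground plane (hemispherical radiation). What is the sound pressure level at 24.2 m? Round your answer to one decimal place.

48.3 dB

L_p = L_w − 10·log₁₀(2π·r²) with r = 24.2 m.
2π·r² = 3680 m², 10·log₁₀ of that is 35.658 dB.
L_p = 84 − 35.658 = 48.34 dB.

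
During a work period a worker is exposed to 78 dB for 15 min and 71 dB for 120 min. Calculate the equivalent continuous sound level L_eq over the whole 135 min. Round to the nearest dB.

L_eq = 10·log₁₀[(1/T)·Σ tᵢ·10^(Lᵢ/10)] with T = 135 min.
Σ tᵢ·10^(Lᵢ/10) = 15·10^(78/10) + 120·10^(71/10) = 2.457e+09.
L_eq = 10·log₁₀(2.457e+09/135) = 72.60 dB.

73 dB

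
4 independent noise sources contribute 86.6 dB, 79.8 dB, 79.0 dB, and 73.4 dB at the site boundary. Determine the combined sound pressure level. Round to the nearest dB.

88 dB

For uncorrelated sources the intensities add, so convert each level to linear form, sum, and take 10·log₁₀ of the total.
Σ 10^(L/10) = 10^(86.6/10) + 10^(79.8/10) + 10^(79.0/10) + 10^(73.4/10) = 6.539e+08.
L_total = 10·log₁₀(6.539e+08) = 88.16 dB.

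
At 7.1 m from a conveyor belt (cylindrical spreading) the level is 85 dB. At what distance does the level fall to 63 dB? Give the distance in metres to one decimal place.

1125.3 m

Line-source spreading drops the level by 10·log₁₀(r₂/r₁); inverting, r₂/r₁ = 10^(ΔL/10).
r₂ = 7.1·10^((85−63)/10) = 7.1·10^(22.0/10) = 1125.27 m.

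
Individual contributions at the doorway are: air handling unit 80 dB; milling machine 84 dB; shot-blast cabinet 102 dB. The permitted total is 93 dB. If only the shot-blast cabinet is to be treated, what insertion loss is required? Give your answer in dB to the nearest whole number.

10 dB

Fixed contribution from the other sources: Σ 10^(L/10) = 10^(80/10) + 10^(84/10) = 3.512e+08 (85.46 dB).
The limit corresponds to 10^(93/10) = 1.995e+09; subtracting the fixed part leaves 1.644e+09 for the shot-blast cabinet, i.e. 92.16 dB.
So the shot-blast cabinet must be reduced from 102 to 92.16 dB: IL = 9.84 dB.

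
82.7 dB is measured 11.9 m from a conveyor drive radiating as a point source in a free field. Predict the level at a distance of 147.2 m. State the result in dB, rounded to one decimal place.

60.9 dB

Point-source attenuation: ΔL = 20·log₁₀(r₂/r₁) = 20·log₁₀(147.2/11.9) = 21.847 dB.
L₂ = 82.7 − 20·log₁₀(147.2/11.9) = 82.7 − 21.847 = 60.85 dB.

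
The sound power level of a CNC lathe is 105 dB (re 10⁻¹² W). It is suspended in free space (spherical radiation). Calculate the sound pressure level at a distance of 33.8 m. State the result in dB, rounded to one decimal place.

63.4 dB

Free-field spherical radiation: L_p = L_w − 10·log₁₀(4π·r²), r = 33.8 m.
4π·r² = 1.436e+04 m², 10·log₁₀ of that is 41.570 dB.
L_p = 105 − 41.570 = 63.43 dB.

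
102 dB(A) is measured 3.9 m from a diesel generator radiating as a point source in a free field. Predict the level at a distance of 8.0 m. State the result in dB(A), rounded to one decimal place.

95.8 dB(A)

Spherical spreading from a point source gives a 20·log₁₀(r₂/r₁) drop.
L₂ = 102 − 20·log₁₀(8.0/3.9) = 102 − 6.241 = 95.76 dB(A).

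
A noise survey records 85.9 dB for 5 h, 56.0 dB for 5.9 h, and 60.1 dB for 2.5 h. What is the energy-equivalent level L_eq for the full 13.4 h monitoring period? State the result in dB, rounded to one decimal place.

81.6 dB

L_eq = 10·log₁₀[(1/T)·Σ tᵢ·10^(Lᵢ/10)] with T = 13.4 h.
Σ tᵢ·10^(Lᵢ/10) = 5·10^(85.9/10) + 5.9·10^(56.0/10) + 2.5·10^(60.1/10) = 1.950e+09.
L_eq = 10·log₁₀(1.950e+09/13.4) = 81.63 dB.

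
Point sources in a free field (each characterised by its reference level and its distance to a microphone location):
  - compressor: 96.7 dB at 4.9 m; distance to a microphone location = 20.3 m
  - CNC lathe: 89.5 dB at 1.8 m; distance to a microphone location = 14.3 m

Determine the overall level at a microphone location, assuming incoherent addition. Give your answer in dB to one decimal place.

84.6 dB

First find each source's level at the receiver (point-source: −20·log₁₀(r/r_ref)), then combine on an intensity basis.
compressor: 96.7 − 20·log₁₀(20.3/4.9) = 96.7 − 12.35 = 84.35 dB.
CNC lathe: 89.5 − 20·log₁₀(14.3/1.8) = 89.5 − 18.00 = 71.50 dB.
Σ 10^(L/10) = 2.866e+08 → L_total = 10·log₁₀(2.866e+08) = 84.57 dB.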